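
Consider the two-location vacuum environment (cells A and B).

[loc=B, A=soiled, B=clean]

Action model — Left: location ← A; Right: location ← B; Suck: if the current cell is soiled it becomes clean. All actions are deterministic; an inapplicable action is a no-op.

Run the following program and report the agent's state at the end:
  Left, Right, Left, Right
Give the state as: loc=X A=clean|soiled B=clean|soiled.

[1] after Left: loc=A A=soiled B=clean
[2] after Right: loc=B A=soiled B=clean
[3] after Left: loc=A A=soiled B=clean
[4] after Right: loc=B A=soiled B=clean

loc=B A=soiled B=clean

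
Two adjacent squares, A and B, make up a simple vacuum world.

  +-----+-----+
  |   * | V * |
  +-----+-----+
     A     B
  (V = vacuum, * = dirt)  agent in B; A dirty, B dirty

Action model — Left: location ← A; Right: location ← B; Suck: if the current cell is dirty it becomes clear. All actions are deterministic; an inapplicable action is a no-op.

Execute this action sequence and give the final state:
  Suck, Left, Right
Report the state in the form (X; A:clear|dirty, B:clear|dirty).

1. Suck → (B; A:dirty, B:clear)
2. Left → (A; A:dirty, B:clear)
3. Right → (B; A:dirty, B:clear)

(B; A:dirty, B:clear)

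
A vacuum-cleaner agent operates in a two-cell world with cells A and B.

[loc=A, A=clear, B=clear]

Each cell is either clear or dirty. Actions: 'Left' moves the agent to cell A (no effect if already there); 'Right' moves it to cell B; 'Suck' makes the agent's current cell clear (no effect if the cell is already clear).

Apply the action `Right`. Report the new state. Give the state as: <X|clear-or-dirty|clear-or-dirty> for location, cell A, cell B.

start: <A|clear|clear>
step 1/1 (Right): <B|clear|clear>

<B|clear|clear>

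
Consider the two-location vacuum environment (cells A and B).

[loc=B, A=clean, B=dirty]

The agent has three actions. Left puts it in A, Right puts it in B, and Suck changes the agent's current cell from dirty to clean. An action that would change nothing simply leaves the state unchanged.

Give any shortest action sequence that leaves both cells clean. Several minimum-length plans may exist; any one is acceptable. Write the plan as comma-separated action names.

Suck

t=1 Suck ⇒ <B|clean|clean>
min 1: B is dirty, one Suck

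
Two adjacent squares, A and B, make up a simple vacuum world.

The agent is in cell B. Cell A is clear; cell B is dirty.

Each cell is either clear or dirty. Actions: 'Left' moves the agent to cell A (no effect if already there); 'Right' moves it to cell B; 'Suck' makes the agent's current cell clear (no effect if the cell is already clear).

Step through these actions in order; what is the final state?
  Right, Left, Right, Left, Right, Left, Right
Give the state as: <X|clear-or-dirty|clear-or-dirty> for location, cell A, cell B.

1. Right → <B|clear|dirty>
2. Left → <A|clear|dirty>
3. Right → <B|clear|dirty>
4. Left → <A|clear|dirty>
5. Right → <B|clear|dirty>
6. Left → <A|clear|dirty>
7. Right → <B|clear|dirty>

<B|clear|dirty>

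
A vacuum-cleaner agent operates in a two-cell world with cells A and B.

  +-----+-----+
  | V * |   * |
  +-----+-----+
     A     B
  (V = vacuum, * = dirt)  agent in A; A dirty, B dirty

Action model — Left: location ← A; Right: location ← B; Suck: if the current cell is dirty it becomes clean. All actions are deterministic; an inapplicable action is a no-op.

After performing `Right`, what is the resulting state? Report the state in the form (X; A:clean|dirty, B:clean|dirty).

(B; A:dirty, B:dirty)

start: (A; A:dirty, B:dirty)
1. Right → (B; A:dirty, B:dirty)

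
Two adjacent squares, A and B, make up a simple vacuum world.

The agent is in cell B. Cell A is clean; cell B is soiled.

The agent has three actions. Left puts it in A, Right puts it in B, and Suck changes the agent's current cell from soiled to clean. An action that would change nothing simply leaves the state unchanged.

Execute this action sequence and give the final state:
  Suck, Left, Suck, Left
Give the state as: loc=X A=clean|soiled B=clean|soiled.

loc=A A=clean B=clean

t=1 Suck ⇒ loc=B A=clean B=clean
t=2 Left ⇒ loc=A A=clean B=clean
t=3 Suck ⇒ loc=A A=clean B=clean
t=4 Left ⇒ loc=A A=clean B=clean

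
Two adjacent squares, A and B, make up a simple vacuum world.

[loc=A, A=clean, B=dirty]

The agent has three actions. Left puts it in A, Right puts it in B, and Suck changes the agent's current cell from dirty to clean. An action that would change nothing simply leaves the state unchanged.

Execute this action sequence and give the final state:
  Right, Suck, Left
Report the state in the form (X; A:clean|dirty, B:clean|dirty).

1) do Right; now (B; A:clean, B:dirty)
2) do Suck; now (B; A:clean, B:clean)
3) do Left; now (A; A:clean, B:clean)

(A; A:clean, B:clean)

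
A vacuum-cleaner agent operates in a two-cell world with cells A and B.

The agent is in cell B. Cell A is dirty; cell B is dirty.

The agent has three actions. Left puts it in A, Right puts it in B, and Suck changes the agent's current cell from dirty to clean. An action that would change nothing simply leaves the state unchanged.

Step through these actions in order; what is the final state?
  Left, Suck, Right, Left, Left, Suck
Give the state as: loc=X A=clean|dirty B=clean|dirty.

1) do Left; now loc=A A=dirty B=dirty
2) do Suck; now loc=A A=clean B=dirty
3) do Right; now loc=B A=clean B=dirty
4) do Left; now loc=A A=clean B=dirty
5) do Left; now loc=A A=clean B=dirty
6) do Suck; now loc=A A=clean B=dirty

loc=A A=clean B=dirty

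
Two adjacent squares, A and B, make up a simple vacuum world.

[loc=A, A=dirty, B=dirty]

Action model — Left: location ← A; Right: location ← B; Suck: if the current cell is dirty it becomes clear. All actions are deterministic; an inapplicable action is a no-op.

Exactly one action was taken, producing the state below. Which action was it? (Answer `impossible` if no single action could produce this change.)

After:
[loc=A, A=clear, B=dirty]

try  Left: <A|dirty|dirty>
try Right: <B|dirty|dirty>
try  Suck: <A|clear|dirty>  ← match

Suck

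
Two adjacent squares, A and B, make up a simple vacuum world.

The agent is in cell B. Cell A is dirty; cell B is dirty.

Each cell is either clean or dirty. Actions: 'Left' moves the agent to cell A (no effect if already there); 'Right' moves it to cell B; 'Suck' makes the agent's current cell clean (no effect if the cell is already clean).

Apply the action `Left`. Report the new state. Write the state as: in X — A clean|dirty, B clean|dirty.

start: in B — A dirty, B dirty
Left (#1): in A — A dirty, B dirty

in A — A dirty, B dirty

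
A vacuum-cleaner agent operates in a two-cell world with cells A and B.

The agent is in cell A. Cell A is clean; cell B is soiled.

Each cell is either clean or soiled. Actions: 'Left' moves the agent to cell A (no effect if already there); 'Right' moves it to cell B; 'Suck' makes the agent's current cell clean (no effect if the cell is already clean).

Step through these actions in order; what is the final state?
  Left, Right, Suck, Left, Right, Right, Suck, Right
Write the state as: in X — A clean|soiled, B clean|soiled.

in B — A clean, B clean

[1] after Left: in A — A clean, B soiled
[2] after Right: in B — A clean, B soiled
[3] after Suck: in B — A clean, B clean
[4] after Left: in A — A clean, B clean
[5] after Right: in B — A clean, B clean
[6] after Right: in B — A clean, B clean
[7] after Suck: in B — A clean, B clean
[8] after Right: in B — A clean, B clean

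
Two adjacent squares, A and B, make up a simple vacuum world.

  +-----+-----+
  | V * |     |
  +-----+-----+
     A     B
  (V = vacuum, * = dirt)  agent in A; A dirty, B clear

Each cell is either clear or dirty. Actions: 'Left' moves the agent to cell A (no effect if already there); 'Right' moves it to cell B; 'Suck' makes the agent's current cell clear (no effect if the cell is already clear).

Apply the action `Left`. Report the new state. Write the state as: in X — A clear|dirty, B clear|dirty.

in A — A dirty, B clear

start: in A — A dirty, B clear
1) do Left; now in A — A dirty, B clear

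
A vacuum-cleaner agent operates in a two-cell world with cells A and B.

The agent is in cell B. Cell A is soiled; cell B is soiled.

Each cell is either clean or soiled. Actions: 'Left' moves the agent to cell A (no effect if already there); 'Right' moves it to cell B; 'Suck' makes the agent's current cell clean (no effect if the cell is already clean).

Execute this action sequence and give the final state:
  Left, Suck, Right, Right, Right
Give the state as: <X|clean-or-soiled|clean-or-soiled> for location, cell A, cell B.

step 1/5 (Left): <A|soiled|soiled>
step 2/5 (Suck): <A|clean|soiled>
step 3/5 (Right): <B|clean|soiled>
step 4/5 (Right): <B|clean|soiled>
step 5/5 (Right): <B|clean|soiled>

<B|clean|soiled>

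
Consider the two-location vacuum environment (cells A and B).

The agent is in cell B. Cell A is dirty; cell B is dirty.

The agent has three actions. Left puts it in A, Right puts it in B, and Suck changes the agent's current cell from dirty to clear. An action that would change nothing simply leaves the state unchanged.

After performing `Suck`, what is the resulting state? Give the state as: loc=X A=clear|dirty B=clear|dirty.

start: loc=B A=dirty B=dirty
1. Suck → loc=B A=dirty B=clear

loc=B A=dirty B=clear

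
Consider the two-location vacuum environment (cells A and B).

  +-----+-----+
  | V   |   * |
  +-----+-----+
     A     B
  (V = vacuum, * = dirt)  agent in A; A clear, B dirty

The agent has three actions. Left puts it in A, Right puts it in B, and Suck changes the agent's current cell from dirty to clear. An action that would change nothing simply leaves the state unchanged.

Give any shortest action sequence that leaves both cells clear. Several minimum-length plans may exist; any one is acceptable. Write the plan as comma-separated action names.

1. Right → <B|clear|dirty>
2. Suck → <B|clear|clear>
min 2: go B then Suck

Right, Suck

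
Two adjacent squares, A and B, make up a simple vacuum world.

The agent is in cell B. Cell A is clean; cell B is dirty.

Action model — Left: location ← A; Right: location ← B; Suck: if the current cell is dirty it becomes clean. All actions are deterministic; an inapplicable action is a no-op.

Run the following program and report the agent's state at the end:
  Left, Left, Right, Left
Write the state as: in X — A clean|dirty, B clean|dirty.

in A — A clean, B dirty

t=1 Left ⇒ in A — A clean, B dirty
t=2 Left ⇒ in A — A clean, B dirty
t=3 Right ⇒ in B — A clean, B dirty
t=4 Left ⇒ in A — A clean, B dirty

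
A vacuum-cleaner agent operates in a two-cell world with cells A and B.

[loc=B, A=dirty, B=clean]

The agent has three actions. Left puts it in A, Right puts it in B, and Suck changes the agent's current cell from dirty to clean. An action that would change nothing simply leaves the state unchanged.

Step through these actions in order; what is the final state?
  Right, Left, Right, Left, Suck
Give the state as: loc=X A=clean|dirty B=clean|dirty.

1. Right → loc=B A=dirty B=clean
2. Left → loc=A A=dirty B=clean
3. Right → loc=B A=dirty B=clean
4. Left → loc=A A=dirty B=clean
5. Suck → loc=A A=clean B=clean

loc=A A=clean B=clean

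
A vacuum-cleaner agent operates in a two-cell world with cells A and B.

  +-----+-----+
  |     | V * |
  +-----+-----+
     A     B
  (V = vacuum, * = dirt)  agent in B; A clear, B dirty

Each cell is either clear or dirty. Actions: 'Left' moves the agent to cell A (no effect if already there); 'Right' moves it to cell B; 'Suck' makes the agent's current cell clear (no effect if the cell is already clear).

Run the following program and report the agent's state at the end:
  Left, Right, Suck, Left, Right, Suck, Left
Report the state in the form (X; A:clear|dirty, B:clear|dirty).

(A; A:clear, B:clear)

1. Left → (A; A:clear, B:dirty)
2. Right → (B; A:clear, B:dirty)
3. Suck → (B; A:clear, B:clear)
4. Left → (A; A:clear, B:clear)
5. Right → (B; A:clear, B:clear)
6. Suck → (B; A:clear, B:clear)
7. Left → (A; A:clear, B:clear)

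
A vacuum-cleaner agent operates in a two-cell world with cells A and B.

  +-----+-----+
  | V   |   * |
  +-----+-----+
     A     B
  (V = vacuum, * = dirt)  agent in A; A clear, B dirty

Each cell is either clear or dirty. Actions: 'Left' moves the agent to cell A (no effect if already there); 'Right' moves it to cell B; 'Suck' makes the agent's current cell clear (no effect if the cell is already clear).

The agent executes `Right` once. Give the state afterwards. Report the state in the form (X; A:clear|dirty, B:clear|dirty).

start: (A; A:clear, B:dirty)
[1] after Right: (B; A:clear, B:dirty)

(B; A:clear, B:dirty)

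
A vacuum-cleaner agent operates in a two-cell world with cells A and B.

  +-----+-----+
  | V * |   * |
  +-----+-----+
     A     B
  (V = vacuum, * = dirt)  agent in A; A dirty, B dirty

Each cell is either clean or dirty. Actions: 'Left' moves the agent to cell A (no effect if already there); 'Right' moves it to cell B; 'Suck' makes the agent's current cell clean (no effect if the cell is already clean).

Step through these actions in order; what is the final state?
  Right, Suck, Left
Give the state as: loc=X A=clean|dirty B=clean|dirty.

[1] after Right: loc=B A=dirty B=dirty
[2] after Suck: loc=B A=dirty B=clean
[3] after Left: loc=A A=dirty B=clean

loc=A A=dirty B=clean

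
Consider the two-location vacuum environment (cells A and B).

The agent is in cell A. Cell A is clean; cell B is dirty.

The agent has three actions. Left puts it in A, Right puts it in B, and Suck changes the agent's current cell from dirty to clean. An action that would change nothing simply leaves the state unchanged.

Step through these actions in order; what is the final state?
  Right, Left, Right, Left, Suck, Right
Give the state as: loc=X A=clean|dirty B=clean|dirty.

loc=B A=clean B=dirty

1. Right → loc=B A=clean B=dirty
2. Left → loc=A A=clean B=dirty
3. Right → loc=B A=clean B=dirty
4. Left → loc=A A=clean B=dirty
5. Suck → loc=A A=clean B=dirty
6. Right → loc=B A=clean B=dirty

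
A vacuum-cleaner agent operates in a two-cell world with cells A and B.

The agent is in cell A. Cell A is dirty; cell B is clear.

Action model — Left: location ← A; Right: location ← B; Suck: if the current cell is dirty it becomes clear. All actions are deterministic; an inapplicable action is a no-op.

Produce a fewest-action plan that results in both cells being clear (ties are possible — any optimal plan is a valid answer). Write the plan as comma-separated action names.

step 1/1 (Suck): in A — A clear, B clear
min 1: A is dirty, one Suck

Suck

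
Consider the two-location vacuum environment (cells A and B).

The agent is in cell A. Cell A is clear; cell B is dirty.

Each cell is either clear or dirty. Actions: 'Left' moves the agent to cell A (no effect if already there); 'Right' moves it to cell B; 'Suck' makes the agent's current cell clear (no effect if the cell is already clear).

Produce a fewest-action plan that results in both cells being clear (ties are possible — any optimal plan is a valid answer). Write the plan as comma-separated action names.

Right, Suck

1. Right → (B; A:clear, B:dirty)
2. Suck → (B; A:clear, B:clear)
min 2: go B then Suck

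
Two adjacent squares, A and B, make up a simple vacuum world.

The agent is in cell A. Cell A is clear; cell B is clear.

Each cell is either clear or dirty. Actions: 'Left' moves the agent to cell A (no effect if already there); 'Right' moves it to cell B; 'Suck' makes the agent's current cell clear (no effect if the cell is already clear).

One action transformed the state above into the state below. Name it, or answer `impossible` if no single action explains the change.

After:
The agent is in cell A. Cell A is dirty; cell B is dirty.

try  Left: (A; A:clear, B:clear)
try Right: (B; A:clear, B:clear)
try  Suck: (A; A:clear, B:clear)
no single action produces the after-state

impossible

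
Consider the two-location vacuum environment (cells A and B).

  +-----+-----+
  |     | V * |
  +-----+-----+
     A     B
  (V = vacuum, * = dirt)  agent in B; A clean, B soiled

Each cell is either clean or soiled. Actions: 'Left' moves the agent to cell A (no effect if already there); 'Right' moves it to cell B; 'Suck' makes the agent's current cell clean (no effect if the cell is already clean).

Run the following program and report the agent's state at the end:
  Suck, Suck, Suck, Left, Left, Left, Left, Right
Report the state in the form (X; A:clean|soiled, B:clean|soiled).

[1] after Suck: (B; A:clean, B:clean)
[2] after Suck: (B; A:clean, B:clean)
[3] after Suck: (B; A:clean, B:clean)
[4] after Left: (A; A:clean, B:clean)
[5] after Left: (A; A:clean, B:clean)
[6] after Left: (A; A:clean, B:clean)
[7] after Left: (A; A:clean, B:clean)
[8] after Right: (B; A:clean, B:clean)

(B; A:clean, B:clean)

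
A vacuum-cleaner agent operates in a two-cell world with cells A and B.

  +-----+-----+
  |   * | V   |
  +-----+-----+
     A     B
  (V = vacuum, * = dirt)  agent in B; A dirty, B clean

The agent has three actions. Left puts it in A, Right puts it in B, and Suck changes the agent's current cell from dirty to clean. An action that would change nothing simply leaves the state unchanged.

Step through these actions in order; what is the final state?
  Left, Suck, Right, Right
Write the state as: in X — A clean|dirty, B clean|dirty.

t=1 Left ⇒ in A — A dirty, B clean
t=2 Suck ⇒ in A — A clean, B clean
t=3 Right ⇒ in B — A clean, B clean
t=4 Right ⇒ in B — A clean, B clean

in B — A clean, B clean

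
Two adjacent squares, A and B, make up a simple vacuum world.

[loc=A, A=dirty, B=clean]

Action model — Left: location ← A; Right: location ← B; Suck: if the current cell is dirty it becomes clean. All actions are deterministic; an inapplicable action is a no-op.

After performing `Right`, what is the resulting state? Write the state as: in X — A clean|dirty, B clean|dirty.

in B — A dirty, B clean

start: in A — A dirty, B clean
1) do Right; now in B — A dirty, B clean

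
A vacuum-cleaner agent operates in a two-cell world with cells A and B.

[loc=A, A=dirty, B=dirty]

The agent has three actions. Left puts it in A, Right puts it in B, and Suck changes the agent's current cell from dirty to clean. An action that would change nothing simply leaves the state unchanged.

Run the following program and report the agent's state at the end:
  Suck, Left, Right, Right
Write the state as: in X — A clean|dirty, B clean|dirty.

in B — A clean, B dirty

1. Suck → in A — A clean, B dirty
2. Left → in A — A clean, B dirty
3. Right → in B — A clean, B dirty
4. Right → in B — A clean, B dirty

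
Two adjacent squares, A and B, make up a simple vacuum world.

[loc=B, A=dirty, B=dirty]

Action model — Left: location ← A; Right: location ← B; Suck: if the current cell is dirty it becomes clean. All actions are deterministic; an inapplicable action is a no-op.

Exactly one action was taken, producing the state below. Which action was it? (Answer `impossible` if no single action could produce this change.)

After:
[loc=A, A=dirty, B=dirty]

try  Left: (A; A:dirty, B:dirty)  ← match
try Right: (B; A:dirty, B:dirty)
try  Suck: (B; A:dirty, B:clean)

Left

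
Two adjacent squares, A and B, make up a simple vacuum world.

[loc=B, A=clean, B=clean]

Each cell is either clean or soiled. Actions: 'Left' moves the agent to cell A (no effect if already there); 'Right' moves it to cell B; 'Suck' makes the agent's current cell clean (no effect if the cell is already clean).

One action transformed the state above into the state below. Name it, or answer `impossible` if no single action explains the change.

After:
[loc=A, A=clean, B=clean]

try  Left: <A|clean|clean>  ← match
try Right: <B|clean|clean>
try  Suck: <B|clean|clean>

Left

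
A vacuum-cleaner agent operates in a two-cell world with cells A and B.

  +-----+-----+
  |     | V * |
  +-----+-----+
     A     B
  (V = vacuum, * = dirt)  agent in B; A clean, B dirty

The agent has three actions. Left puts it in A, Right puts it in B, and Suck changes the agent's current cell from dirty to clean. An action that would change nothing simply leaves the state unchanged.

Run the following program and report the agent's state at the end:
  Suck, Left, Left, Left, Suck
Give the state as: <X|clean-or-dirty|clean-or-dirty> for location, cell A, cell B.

1) do Suck; now <B|clean|clean>
2) do Left; now <A|clean|clean>
3) do Left; now <A|clean|clean>
4) do Left; now <A|clean|clean>
5) do Suck; now <A|clean|clean>

<A|clean|clean>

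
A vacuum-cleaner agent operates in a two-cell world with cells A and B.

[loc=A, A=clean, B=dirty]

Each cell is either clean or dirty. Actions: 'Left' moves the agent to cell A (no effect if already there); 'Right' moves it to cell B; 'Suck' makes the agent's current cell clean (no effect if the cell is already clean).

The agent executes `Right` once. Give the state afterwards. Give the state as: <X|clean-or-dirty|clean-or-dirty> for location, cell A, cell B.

start: <A|clean|dirty>
[1] after Right: <B|clean|dirty>

<B|clean|dirty>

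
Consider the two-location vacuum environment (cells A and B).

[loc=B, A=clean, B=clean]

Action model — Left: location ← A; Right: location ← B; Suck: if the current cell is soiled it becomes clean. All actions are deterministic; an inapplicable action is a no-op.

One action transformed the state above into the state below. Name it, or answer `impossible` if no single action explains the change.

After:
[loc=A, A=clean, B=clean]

Left

try  Left: in A — A clean, B clean  ← match
try Right: in B — A clean, B clean
try  Suck: in B — A clean, B clean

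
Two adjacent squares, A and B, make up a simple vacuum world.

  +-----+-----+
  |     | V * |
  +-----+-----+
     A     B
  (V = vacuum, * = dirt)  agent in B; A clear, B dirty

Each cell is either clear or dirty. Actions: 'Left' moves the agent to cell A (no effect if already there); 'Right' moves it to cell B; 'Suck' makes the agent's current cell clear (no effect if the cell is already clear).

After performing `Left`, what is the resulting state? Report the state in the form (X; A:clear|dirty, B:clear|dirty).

start: (B; A:clear, B:dirty)
t=1 Left ⇒ (A; A:clear, B:dirty)

(A; A:clear, B:dirty)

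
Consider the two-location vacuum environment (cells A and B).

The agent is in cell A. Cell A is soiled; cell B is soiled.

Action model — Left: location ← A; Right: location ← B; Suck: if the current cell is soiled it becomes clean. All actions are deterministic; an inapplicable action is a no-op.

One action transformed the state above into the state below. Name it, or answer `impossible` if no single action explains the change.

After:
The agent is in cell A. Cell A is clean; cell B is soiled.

Suck

try  Left: (A; A:soiled, B:soiled)
try Right: (B; A:soiled, B:soiled)
try  Suck: (A; A:clean, B:soiled)  ← match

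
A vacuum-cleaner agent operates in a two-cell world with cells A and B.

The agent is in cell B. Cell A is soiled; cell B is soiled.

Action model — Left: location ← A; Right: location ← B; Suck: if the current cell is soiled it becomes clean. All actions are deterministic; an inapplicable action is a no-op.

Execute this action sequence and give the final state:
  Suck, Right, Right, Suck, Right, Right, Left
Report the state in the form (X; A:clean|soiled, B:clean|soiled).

t=1 Suck ⇒ (B; A:soiled, B:clean)
t=2 Right ⇒ (B; A:soiled, B:clean)
t=3 Right ⇒ (B; A:soiled, B:clean)
t=4 Suck ⇒ (B; A:soiled, B:clean)
t=5 Right ⇒ (B; A:soiled, B:clean)
t=6 Right ⇒ (B; A:soiled, B:clean)
t=7 Left ⇒ (A; A:soiled, B:clean)

(A; A:soiled, B:clean)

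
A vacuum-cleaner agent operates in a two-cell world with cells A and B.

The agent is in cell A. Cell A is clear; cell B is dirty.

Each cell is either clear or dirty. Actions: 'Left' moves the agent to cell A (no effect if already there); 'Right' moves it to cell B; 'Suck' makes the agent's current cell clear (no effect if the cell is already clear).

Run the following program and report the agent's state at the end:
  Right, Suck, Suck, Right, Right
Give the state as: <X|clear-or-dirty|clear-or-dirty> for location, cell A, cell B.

<B|clear|clear>

1) do Right; now <B|clear|dirty>
2) do Suck; now <B|clear|clear>
3) do Suck; now <B|clear|clear>
4) do Right; now <B|clear|clear>
5) do Right; now <B|clear|clear>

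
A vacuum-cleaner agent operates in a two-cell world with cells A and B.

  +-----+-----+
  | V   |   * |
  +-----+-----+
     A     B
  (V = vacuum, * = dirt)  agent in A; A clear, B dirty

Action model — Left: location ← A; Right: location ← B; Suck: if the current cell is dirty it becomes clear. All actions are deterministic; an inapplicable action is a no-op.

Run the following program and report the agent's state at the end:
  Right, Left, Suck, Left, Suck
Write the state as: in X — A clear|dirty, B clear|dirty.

in A — A clear, B dirty

[1] after Right: in B — A clear, B dirty
[2] after Left: in A — A clear, B dirty
[3] after Suck: in A — A clear, B dirty
[4] after Left: in A — A clear, B dirty
[5] after Suck: in A — A clear, B dirty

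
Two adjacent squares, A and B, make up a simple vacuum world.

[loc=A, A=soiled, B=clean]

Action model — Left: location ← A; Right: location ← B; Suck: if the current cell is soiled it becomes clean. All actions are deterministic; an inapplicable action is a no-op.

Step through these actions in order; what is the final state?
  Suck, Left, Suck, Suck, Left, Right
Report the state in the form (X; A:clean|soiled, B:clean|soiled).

(B; A:clean, B:clean)

1. Suck → (A; A:clean, B:clean)
2. Left → (A; A:clean, B:clean)
3. Suck → (A; A:clean, B:clean)
4. Suck → (A; A:clean, B:clean)
5. Left → (A; A:clean, B:clean)
6. Right → (B; A:clean, B:clean)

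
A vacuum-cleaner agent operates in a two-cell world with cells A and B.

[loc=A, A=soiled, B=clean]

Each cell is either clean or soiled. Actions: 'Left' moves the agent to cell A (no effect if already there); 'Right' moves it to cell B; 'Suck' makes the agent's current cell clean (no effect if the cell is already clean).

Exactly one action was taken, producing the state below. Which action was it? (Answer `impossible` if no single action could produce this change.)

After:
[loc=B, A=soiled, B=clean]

try  Left: (A; A:soiled, B:clean)
try Right: (B; A:soiled, B:clean)  ← match
try  Suck: (A; A:clean, B:clean)

Right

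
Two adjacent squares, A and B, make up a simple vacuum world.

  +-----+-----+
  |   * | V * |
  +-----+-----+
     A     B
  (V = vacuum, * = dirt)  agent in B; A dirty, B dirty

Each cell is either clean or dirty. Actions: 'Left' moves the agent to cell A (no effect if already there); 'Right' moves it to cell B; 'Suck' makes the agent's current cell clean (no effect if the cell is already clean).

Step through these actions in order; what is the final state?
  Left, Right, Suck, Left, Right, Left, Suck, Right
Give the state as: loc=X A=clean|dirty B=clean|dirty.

loc=B A=clean B=clean

1) do Left; now loc=A A=dirty B=dirty
2) do Right; now loc=B A=dirty B=dirty
3) do Suck; now loc=B A=dirty B=clean
4) do Left; now loc=A A=dirty B=clean
5) do Right; now loc=B A=dirty B=clean
6) do Left; now loc=A A=dirty B=clean
7) do Suck; now loc=A A=clean B=clean
8) do Right; now loc=B A=clean B=clean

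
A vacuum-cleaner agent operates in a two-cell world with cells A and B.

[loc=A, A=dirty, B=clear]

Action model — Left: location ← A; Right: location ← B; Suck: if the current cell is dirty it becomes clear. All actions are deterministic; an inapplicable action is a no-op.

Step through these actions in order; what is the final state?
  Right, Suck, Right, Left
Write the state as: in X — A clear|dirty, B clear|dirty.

in A — A dirty, B clear

[1] after Right: in B — A dirty, B clear
[2] after Suck: in B — A dirty, B clear
[3] after Right: in B — A dirty, B clear
[4] after Left: in A — A dirty, B clear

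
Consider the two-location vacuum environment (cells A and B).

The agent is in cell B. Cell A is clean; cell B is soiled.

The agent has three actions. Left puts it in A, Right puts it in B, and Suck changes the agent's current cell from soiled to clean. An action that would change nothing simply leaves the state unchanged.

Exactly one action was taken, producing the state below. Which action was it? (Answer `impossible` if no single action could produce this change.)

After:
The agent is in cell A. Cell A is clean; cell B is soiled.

Left

try  Left: <A|clean|soiled>  ← match
try Right: <B|clean|soiled>
try  Suck: <B|clean|clean>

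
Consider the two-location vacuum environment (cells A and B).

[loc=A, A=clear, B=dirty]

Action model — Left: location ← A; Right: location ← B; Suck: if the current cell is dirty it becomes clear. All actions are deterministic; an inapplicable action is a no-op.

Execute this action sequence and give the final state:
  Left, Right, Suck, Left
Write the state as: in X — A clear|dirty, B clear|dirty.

1. Left → in A — A clear, B dirty
2. Right → in B — A clear, B dirty
3. Suck → in B — A clear, B clear
4. Left → in A — A clear, B clear

in A — A clear, B clear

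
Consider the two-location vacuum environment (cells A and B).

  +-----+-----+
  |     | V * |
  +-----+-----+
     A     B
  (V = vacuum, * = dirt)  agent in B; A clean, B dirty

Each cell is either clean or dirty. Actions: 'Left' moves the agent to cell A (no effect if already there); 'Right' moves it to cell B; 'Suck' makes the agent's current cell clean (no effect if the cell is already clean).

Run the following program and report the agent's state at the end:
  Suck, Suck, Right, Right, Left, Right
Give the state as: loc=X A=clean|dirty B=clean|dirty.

loc=B A=clean B=clean

1. Suck → loc=B A=clean B=clean
2. Suck → loc=B A=clean B=clean
3. Right → loc=B A=clean B=clean
4. Right → loc=B A=clean B=clean
5. Left → loc=A A=clean B=clean
6. Right → loc=B A=clean B=clean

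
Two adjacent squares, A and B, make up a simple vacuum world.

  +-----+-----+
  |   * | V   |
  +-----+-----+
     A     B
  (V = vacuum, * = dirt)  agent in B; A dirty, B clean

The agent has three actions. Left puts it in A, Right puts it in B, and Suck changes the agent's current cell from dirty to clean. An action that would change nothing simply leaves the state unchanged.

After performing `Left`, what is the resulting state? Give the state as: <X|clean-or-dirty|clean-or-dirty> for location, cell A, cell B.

start: <B|dirty|clean>
Left (#1): <A|dirty|clean>

<A|dirty|clean>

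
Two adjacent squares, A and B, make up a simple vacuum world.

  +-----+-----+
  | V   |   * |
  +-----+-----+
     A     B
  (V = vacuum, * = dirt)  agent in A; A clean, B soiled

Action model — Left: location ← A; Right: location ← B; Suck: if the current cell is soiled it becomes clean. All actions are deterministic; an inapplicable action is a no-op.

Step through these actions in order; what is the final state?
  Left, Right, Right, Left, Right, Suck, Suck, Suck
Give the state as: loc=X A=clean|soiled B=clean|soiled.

loc=B A=clean B=clean

Left (#1): loc=A A=clean B=soiled
Right (#2): loc=B A=clean B=soiled
Right (#3): loc=B A=clean B=soiled
Left (#4): loc=A A=clean B=soiled
Right (#5): loc=B A=clean B=soiled
Suck (#6): loc=B A=clean B=clean
Suck (#7): loc=B A=clean B=clean
Suck (#8): loc=B A=clean B=clean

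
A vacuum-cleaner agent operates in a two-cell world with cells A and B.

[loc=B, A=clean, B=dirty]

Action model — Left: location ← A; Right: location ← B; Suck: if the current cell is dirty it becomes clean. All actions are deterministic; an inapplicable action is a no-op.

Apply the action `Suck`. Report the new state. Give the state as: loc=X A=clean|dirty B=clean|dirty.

start: loc=B A=clean B=dirty
1) do Suck; now loc=B A=clean B=clean

loc=B A=clean B=clean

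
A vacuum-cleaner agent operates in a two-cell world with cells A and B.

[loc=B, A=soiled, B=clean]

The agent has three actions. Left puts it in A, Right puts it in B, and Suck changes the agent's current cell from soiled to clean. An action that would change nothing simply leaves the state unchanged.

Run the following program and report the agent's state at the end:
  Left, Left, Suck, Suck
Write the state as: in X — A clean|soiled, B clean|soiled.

in A — A clean, B clean

Left (#1): in A — A soiled, B clean
Left (#2): in A — A soiled, B clean
Suck (#3): in A — A clean, B clean
Suck (#4): in A — A clean, B clean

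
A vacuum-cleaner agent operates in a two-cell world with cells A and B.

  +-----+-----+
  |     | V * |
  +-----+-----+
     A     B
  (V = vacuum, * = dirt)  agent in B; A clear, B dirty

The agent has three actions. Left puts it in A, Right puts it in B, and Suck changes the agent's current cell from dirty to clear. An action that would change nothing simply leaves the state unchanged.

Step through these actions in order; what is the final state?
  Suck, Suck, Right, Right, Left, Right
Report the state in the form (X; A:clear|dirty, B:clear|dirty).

(B; A:clear, B:clear)

t=1 Suck ⇒ (B; A:clear, B:clear)
t=2 Suck ⇒ (B; A:clear, B:clear)
t=3 Right ⇒ (B; A:clear, B:clear)
t=4 Right ⇒ (B; A:clear, B:clear)
t=5 Left ⇒ (A; A:clear, B:clear)
t=6 Right ⇒ (B; A:clear, B:clear)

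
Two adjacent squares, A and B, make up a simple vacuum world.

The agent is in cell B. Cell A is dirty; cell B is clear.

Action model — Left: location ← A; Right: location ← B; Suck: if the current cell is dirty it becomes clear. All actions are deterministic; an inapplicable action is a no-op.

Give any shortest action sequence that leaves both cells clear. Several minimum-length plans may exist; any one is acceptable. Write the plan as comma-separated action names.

t=1 Left ⇒ <A|dirty|clear>
t=2 Suck ⇒ <A|clear|clear>
min 2: go A then Suck

Left, Suck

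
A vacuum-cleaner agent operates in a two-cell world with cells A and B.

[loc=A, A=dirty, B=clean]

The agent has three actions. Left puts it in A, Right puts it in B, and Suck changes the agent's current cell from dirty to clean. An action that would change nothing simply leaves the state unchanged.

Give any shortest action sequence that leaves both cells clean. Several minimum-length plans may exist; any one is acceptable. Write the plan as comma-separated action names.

1) do Suck; now loc=A A=clean B=clean
min 1: A is dirty, one Suck

Suck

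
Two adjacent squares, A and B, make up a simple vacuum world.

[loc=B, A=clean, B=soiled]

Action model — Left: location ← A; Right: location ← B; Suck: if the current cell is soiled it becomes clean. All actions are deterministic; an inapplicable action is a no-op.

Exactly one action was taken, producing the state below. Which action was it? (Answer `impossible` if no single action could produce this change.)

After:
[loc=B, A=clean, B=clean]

try  Left: (A; A:clean, B:soiled)
try Right: (B; A:clean, B:soiled)
try  Suck: (B; A:clean, B:clean)  ← match

Suck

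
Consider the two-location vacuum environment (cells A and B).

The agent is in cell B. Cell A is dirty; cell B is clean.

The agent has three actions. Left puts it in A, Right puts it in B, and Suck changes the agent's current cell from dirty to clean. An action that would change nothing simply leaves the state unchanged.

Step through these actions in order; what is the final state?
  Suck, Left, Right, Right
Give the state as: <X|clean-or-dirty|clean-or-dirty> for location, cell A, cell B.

step 1/4 (Suck): <B|dirty|clean>
step 2/4 (Left): <A|dirty|clean>
step 3/4 (Right): <B|dirty|clean>
step 4/4 (Right): <B|dirty|clean>

<B|dirty|clean>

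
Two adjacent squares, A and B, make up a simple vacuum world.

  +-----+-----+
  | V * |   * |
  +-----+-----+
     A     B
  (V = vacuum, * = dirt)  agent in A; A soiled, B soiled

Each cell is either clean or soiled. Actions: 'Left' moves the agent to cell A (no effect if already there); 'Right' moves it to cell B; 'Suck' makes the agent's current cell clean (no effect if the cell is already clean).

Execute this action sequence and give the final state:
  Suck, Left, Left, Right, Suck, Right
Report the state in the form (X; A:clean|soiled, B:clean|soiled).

step 1/6 (Suck): (A; A:clean, B:soiled)
step 2/6 (Left): (A; A:clean, B:soiled)
step 3/6 (Left): (A; A:clean, B:soiled)
step 4/6 (Right): (B; A:clean, B:soiled)
step 5/6 (Suck): (B; A:clean, B:clean)
step 6/6 (Right): (B; A:clean, B:clean)

(B; A:clean, B:clean)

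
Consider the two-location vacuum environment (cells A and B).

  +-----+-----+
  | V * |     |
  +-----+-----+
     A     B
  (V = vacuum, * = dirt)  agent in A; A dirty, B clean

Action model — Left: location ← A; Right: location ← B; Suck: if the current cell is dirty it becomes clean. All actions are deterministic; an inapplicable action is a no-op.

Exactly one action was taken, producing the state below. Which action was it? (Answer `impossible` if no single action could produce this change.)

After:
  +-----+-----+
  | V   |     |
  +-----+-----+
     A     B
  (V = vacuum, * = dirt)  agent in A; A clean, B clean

try  Left: loc=A A=dirty B=clean
try Right: loc=B A=dirty B=clean
try  Suck: loc=A A=clean B=clean  ← match

Suck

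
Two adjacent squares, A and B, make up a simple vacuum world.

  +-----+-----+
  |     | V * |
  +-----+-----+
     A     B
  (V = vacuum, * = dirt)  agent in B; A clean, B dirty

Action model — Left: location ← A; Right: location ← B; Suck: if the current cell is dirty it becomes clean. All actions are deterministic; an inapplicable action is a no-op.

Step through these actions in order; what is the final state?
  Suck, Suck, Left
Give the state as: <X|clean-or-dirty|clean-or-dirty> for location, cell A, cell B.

<A|clean|clean>

1. Suck → <B|clean|clean>
2. Suck → <B|clean|clean>
3. Left → <A|clean|clean>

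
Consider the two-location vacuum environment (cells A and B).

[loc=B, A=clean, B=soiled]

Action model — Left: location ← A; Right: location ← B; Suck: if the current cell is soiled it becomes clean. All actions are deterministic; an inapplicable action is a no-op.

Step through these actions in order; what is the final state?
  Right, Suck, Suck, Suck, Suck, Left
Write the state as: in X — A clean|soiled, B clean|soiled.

[1] after Right: in B — A clean, B soiled
[2] after Suck: in B — A clean, B clean
[3] after Suck: in B — A clean, B clean
[4] after Suck: in B — A clean, B clean
[5] after Suck: in B — A clean, B clean
[6] after Left: in A — A clean, B clean

in A — A clean, B clean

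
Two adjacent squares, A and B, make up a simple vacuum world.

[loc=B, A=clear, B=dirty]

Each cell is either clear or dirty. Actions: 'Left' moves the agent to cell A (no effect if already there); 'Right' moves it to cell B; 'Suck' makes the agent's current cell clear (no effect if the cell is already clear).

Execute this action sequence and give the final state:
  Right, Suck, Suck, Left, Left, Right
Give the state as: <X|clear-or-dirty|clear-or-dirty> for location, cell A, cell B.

<B|clear|clear>

[1] after Right: <B|clear|dirty>
[2] after Suck: <B|clear|clear>
[3] after Suck: <B|clear|clear>
[4] after Left: <A|clear|clear>
[5] after Left: <A|clear|clear>
[6] after Right: <B|clear|clear>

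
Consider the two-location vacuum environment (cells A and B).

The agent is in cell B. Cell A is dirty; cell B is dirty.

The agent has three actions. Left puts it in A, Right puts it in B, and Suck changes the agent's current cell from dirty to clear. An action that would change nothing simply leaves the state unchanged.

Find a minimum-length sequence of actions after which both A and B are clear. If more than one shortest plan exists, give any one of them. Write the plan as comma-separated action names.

1. Suck → in B — A dirty, B clear
2. Left → in A — A dirty, B clear
3. Suck → in A — A clear, B clear
min 3: Suck B + move + Suck A

Suck, Left, Suck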